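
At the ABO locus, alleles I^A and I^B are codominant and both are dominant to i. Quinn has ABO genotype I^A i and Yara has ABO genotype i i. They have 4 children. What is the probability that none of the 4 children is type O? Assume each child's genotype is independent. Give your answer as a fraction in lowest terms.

1/16

ABO cross I^A i × i i → 1/2 O, 1/2 A.
So P(type O) = 1/2 per child.
P(not type O) = 1/2 for one child; (1/2)^4 = 1/16.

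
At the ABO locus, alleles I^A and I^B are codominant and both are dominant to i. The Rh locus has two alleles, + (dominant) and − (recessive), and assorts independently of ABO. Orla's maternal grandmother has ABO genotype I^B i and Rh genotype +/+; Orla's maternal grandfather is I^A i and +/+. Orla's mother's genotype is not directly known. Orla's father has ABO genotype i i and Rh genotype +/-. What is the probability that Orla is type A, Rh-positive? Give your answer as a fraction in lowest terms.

1/4

Orla's mother's ABO genotype from I^B i × I^A i: 1/4 I^A I^B, 1/4 I^A i, 1/4 I^B i, 1/4 i i.
Crossing each possibility with the father i i and summing P(type A): 1/4·1/2 + 1/4·1/2 + 1/4·0 + 1/4·0 = 1/4.
Similarly for Rh via the mother's Rh distribution: P(Rh+) = 1.
Independent loci: 1/4 × 1 = 1/4.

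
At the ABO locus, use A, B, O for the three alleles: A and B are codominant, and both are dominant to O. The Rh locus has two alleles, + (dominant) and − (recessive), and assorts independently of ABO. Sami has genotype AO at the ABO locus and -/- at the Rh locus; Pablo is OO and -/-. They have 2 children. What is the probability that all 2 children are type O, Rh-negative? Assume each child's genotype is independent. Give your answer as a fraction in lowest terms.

1/4

ABO cross AO × OO → 1/2 O, 1/2 A.
Rh cross -/- × -/- → 1 Rh-; so P(type O, Rh-negative) = 1/2 × 1 = 1/2 per child.
All 2 independent: (1/2)^2 = 1/4.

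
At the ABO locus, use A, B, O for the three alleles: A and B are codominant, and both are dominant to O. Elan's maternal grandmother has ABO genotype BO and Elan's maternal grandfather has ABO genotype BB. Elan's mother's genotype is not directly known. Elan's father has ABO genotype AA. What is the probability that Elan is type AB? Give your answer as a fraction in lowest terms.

3/4

Elan's mother's ABO genotype from BO × BB: 1/2 BB, 1/2 BO.
Crossing each possibility with the father AA and summing P(type AB): 1/2·1 + 1/2·1/2 = 3/4.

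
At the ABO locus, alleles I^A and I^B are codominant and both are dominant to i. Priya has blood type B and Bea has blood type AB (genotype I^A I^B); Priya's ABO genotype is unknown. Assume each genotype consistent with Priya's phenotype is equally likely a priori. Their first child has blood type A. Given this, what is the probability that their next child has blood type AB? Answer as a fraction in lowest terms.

1/4

Possible genotypes: Priya ∈ {I^B I^B, I^B i}; Bea ∈ {I^A I^B}.
Weight each parental genotype pair by prior × P(type-A child):
  I^B i × I^A I^B: posterior weight 1; P(next child type AB) = 1/4.
Weighted sum = 1/4.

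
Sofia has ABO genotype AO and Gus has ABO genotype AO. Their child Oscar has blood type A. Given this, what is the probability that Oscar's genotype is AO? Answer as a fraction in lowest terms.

Cross AO × AO → 1/4 AA, 1/2 AO, 1/4 OO.
Type-A genotypes among offspring: AA (1/4), AO (1/2); total 3/4.
P(AO | type A) = (1/2) / (3/4) = 2/3.

2/3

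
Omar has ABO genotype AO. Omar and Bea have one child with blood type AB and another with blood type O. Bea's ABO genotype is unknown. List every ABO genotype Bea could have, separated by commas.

BO

For each candidate genotype of Bea, check whether crossing it with AO can produce every observed child phenotype.
  AA → possible child types {A} ✗
  AB → possible child types {A, B, AB} ✗
  AO → possible child types {O, A} ✗
  BB → possible child types {B, AB} ✗
  BO → possible child types {O, A, B, AB} ✓
  OO → possible child types {O, A} ✗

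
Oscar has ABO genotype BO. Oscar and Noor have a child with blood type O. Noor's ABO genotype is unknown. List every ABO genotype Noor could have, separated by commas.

AO, BO, OO

For each candidate genotype of Noor, check whether crossing it with BO can produce every observed child phenotype.
  AA → possible child types {A, AB} ✗
  AB → possible child types {A, B, AB} ✗
  AO → possible child types {O, A, B, AB} ✓
  BB → possible child types {B} ✗
  BO → possible child types {O, B} ✓
  OO → possible child types {O, B} ✓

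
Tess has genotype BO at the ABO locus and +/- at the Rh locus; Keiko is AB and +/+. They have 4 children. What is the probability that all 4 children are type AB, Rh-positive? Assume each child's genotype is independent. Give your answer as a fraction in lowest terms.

ABO cross BO × AB → 1/4 A, 1/2 B, 1/4 AB.
Rh cross +/- × +/+ → 1 Rh+; so P(type AB, Rh-positive) = 1/4 × 1 = 1/4 per child.
All 4 independent: (1/4)^4 = 1/256.

1/256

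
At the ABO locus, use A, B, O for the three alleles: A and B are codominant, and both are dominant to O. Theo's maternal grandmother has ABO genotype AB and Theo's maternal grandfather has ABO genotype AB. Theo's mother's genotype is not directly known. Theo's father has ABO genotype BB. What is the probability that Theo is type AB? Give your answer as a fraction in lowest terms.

Theo's mother's ABO genotype from AB × AB: 1/4 AA, 1/2 AB, 1/4 BB.
Crossing each possibility with the father BB and summing P(type AB): 1/4·1 + 1/2·1/2 + 1/4·0 = 1/2.

1/2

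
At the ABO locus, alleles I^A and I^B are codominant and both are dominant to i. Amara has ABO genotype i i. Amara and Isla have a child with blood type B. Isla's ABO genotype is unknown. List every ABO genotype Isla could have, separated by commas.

I^A I^B, I^B I^B, I^B i

For each candidate genotype of Isla, check whether crossing it with i i can produce every observed child phenotype.
  I^A I^A → possible child types {A} ✗
  I^A I^B → possible child types {A, B} ✓
  I^A i → possible child types {O, A} ✗
  I^B I^B → possible child types {B} ✓
  I^B i → possible child types {O, B} ✓
  i i → possible child types {O} ✗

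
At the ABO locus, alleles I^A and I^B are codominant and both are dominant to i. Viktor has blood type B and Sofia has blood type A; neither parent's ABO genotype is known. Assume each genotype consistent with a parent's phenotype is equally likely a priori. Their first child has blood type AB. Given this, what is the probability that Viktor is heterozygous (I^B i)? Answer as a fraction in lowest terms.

Possible genotypes: Viktor ∈ {I^B I^B, I^B i}; Sofia ∈ {I^A I^A, I^A i}.
Weight each parental genotype pair by prior × P(type-AB child):
  I^B I^B × I^A I^A: posterior weight 4/9.
  I^B I^B × I^A i: posterior weight 2/9.
  I^B i × I^A I^A: posterior weight 2/9.
  I^B i × I^A i: posterior weight 1/9.
Sum the posterior weight over pairs where Viktor is I^B i: 1/3.

1/3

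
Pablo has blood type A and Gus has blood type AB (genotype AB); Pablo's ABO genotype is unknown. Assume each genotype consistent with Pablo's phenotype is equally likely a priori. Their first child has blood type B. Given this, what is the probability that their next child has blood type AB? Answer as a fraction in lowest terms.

1/4

Possible genotypes: Pablo ∈ {AA, AO}; Gus ∈ {AB}.
Weight each parental genotype pair by prior × P(type-B child):
  AO × AB: posterior weight 1; P(next child type AB) = 1/4.
Weighted sum = 1/4.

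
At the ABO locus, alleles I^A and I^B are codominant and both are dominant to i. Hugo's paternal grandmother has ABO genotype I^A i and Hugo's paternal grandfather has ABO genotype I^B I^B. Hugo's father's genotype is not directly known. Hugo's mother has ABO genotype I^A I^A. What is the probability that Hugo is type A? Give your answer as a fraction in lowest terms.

1/2

Hugo's father's ABO genotype from I^A i × I^B I^B: 1/2 I^A I^B, 1/2 I^B i.
Crossing each possibility with the mother I^A I^A and summing P(type A): 1/2·1/2 + 1/2·1/2 = 1/2.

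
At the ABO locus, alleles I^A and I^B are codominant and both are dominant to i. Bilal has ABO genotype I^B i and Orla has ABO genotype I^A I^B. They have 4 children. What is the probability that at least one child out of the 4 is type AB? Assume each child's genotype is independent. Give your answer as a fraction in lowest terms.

ABO cross I^B i × I^A I^B → 1/4 A, 1/2 B, 1/4 AB.
So P(type AB) = 1/4 per child.
P(none) = (3/4)^4 = 81/256; P(at least one) = 1 − 81/256 = 175/256.

175/256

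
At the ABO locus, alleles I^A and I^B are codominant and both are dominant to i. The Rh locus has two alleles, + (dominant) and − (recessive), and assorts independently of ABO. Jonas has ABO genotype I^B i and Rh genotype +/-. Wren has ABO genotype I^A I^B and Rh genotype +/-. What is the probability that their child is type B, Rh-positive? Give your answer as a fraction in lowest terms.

3/8

ABO cross I^B i × I^A I^B → offspring phenotypes: 1/4 A, 1/2 B, 1/4 AB.
Rh cross +/- × +/- → 3/4 Rh+, 1/4 Rh-.
Independent loci: P(type B, Rh-positive) = 1/2 × 3/4 = 3/8.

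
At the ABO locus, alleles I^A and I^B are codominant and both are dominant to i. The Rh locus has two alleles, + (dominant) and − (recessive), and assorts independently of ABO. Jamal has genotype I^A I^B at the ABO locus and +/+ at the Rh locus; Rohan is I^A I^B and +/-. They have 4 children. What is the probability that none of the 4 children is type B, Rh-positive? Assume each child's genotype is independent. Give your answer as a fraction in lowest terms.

ABO cross I^A I^B × I^A I^B → 1/4 A, 1/4 B, 1/2 AB.
Rh cross +/+ × +/- → 1 Rh+; so P(type B, Rh-positive) = 1/4 × 1 = 1/4 per child.
P(not type B, Rh-positive) = 3/4 for one child; (3/4)^4 = 81/256.

81/256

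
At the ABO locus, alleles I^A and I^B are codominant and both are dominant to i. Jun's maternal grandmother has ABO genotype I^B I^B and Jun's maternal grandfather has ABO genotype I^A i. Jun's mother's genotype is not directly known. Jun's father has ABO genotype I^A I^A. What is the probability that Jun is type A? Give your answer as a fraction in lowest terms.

Jun's mother's ABO genotype from I^B I^B × I^A i: 1/2 I^A I^B, 1/2 I^B i.
Crossing each possibility with the father I^A I^A and summing P(type A): 1/2·1/2 + 1/2·1/2 = 1/2.

1/2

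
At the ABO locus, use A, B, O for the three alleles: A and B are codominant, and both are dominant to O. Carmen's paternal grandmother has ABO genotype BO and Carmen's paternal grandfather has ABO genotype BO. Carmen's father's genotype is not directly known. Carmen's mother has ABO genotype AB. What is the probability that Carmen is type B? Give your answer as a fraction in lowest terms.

Carmen's father's ABO genotype from BO × BO: 1/4 BB, 1/2 BO, 1/4 OO.
Crossing each possibility with the mother AB and summing P(type B): 1/4·1/2 + 1/2·1/2 + 1/4·1/2 = 1/2.

1/2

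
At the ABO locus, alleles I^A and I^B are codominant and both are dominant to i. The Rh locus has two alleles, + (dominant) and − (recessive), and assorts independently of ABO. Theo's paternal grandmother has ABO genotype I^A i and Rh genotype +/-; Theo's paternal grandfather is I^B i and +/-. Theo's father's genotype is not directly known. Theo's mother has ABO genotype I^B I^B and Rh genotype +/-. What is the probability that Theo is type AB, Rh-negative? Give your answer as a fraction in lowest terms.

Theo's father's ABO genotype from I^A i × I^B i: 1/4 I^A I^B, 1/4 I^A i, 1/4 I^B i, 1/4 i i.
Crossing each possibility with the mother I^B I^B and summing P(type AB): 1/4·1/2 + 1/4·1/2 + 1/4·0 + 1/4·0 = 1/4.
Similarly for Rh via the father's Rh distribution: P(Rh-) = 1/4.
Independent loci: 1/4 × 1/4 = 1/16.

1/16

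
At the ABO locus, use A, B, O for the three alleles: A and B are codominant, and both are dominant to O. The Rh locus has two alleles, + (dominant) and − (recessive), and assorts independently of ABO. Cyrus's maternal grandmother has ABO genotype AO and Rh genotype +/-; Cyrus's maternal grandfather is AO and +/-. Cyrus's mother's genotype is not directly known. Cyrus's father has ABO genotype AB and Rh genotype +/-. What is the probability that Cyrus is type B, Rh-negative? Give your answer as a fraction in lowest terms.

1/16

Cyrus's mother's ABO genotype from AO × AO: 1/4 AA, 1/2 AO, 1/4 OO.
Crossing each possibility with the father AB and summing P(type B): 1/4·0 + 1/2·1/4 + 1/4·1/2 = 1/4.
Similarly for Rh via the mother's Rh distribution: P(Rh-) = 1/4.
Independent loci: 1/4 × 1/4 = 1/16.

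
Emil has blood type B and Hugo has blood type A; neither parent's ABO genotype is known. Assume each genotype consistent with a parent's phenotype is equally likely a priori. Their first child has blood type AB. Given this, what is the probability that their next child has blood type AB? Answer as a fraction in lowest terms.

25/36

Possible genotypes: Emil ∈ {BB, BO}; Hugo ∈ {AA, AO}.
Weight each parental genotype pair by prior × P(type-AB child):
  BB × AA: posterior weight 4/9; P(next child type AB) = 1.
  BB × AO: posterior weight 2/9; P(next child type AB) = 1/2.
  BO × AA: posterior weight 2/9; P(next child type AB) = 1/2.
  BO × AO: posterior weight 1/9; P(next child type AB) = 1/4.
Weighted sum = 25/36.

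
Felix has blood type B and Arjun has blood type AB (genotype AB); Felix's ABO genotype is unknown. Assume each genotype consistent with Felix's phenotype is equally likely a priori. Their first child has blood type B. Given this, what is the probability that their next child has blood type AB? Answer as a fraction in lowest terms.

3/8

Possible genotypes: Felix ∈ {BB, BO}; Arjun ∈ {AB}.
Weight each parental genotype pair by prior × P(type-B child):
  BB × AB: posterior weight 1/2; P(next child type AB) = 1/2.
  BO × AB: posterior weight 1/2; P(next child type AB) = 1/4.
Weighted sum = 3/8.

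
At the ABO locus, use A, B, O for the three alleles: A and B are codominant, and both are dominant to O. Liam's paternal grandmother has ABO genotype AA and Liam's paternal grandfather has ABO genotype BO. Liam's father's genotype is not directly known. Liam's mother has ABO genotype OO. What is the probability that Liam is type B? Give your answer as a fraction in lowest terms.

Liam's father's ABO genotype from AA × BO: 1/2 AB, 1/2 AO.
Crossing each possibility with the mother OO and summing P(type B): 1/2·1/2 + 1/2·0 = 1/4.

1/4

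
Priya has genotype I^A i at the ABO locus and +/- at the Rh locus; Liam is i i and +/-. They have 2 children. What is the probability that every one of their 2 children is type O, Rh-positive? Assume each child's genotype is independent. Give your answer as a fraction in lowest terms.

ABO cross I^A i × i i → 1/2 O, 1/2 A.
Rh cross +/- × +/- → 3/4 Rh+, 1/4 Rh-; so P(type O, Rh-positive) = 1/2 × 3/4 = 3/8 per child.
All 2 independent: (3/8)^2 = 9/64.

9/64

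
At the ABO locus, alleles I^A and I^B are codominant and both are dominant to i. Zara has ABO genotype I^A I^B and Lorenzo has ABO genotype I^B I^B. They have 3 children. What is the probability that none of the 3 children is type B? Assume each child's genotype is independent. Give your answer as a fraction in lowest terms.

1/8

ABO cross I^A I^B × I^B I^B → 1/2 B, 1/2 AB.
So P(type B) = 1/2 per child.
P(not type B) = 1/2 for one child; (1/2)^3 = 1/8.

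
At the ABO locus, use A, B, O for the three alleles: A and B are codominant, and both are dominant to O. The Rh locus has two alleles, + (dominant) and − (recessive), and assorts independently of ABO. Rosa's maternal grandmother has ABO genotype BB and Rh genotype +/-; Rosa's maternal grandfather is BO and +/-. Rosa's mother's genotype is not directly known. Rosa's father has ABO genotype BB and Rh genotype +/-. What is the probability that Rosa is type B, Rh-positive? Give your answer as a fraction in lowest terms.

Rosa's mother's ABO genotype from BB × BO: 1/2 BB, 1/2 BO.
Crossing each possibility with the father BB and summing P(type B): 1/2·1 + 1/2·1 = 1.
Similarly for Rh via the mother's Rh distribution: P(Rh+) = 3/4.
Independent loci: 1 × 3/4 = 3/4.

3/4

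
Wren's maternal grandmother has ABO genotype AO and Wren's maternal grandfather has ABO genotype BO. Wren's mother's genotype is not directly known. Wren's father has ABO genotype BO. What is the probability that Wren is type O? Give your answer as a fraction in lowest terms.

1/4

Wren's mother's ABO genotype from AO × BO: 1/4 AB, 1/4 AO, 1/4 BO, 1/4 OO.
Crossing each possibility with the father BO and summing P(type O): 1/4·0 + 1/4·1/4 + 1/4·1/4 + 1/4·1/2 = 1/4.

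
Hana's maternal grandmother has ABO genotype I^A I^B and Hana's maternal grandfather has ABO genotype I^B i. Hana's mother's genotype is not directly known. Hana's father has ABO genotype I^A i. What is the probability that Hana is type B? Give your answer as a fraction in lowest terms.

1/4

Hana's mother's ABO genotype from I^A I^B × I^B i: 1/4 I^A I^B, 1/4 I^A i, 1/4 I^B I^B, 1/4 I^B i.
Crossing each possibility with the father I^A i and summing P(type B): 1/4·1/4 + 1/4·0 + 1/4·1/2 + 1/4·1/4 = 1/4.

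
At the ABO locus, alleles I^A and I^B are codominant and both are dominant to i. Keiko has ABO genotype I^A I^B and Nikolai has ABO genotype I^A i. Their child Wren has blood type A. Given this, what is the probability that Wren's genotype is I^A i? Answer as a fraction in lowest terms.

1/2

Cross I^A I^B × I^A i → 1/4 I^A I^A, 1/4 I^A I^B, 1/4 I^A i, 1/4 I^B i.
Type-A genotypes among offspring: I^A I^A (1/4), I^A i (1/4); total 1/2.
P(I^A i | type A) = (1/4) / (1/2) = 1/2.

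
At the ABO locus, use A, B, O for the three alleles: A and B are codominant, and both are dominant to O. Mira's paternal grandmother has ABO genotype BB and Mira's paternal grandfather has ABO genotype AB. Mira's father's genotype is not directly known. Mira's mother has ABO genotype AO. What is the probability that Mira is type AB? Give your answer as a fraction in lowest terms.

3/8

Mira's father's ABO genotype from BB × AB: 1/2 AB, 1/2 BB.
Crossing each possibility with the mother AO and summing P(type AB): 1/2·1/4 + 1/2·1/2 = 3/8.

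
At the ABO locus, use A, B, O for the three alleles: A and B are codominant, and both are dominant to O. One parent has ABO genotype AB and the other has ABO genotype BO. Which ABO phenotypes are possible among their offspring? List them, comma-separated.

A, B, AB

Gametes from AB × BO give offspring ABO genotypes AB, AO, BB, BO, i.e. phenotypes A, B, AB.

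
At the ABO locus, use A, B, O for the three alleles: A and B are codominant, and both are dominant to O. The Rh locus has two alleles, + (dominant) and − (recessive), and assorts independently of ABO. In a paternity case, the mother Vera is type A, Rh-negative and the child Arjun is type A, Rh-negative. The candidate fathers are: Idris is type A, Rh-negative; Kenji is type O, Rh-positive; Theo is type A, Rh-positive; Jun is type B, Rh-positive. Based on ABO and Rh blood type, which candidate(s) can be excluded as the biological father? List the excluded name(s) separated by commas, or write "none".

A candidate is excluded only if no genotype consistent with his phenotype could produce a type A, Rh-negative child with a type A, Rh-negative mother.
Every candidate has at least one consistent genotype combination, so none can be excluded.

none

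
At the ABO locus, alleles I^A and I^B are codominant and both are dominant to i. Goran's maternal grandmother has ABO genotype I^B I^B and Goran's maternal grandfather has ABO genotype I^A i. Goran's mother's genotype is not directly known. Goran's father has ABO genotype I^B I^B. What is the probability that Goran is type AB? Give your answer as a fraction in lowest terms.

1/4

Goran's mother's ABO genotype from I^B I^B × I^A i: 1/2 I^A I^B, 1/2 I^B i.
Crossing each possibility with the father I^B I^B and summing P(type AB): 1/2·1/2 + 1/2·0 = 1/4.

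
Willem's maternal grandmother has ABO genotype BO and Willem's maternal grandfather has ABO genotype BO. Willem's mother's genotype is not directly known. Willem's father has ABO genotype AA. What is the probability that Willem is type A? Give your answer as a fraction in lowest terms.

1/2

Willem's mother's ABO genotype from BO × BO: 1/4 BB, 1/2 BO, 1/4 OO.
Crossing each possibility with the father AA and summing P(type A): 1/4·0 + 1/2·1/2 + 1/4·1 = 1/2.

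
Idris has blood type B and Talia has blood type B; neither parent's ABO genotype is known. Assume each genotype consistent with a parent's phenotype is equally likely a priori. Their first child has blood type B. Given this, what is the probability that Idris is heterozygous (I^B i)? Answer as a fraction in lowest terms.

7/15

Possible genotypes: Idris ∈ {I^B I^B, I^B i}; Talia ∈ {I^B I^B, I^B i}.
Weight each parental genotype pair by prior × P(type-B child):
  I^B I^B × I^B I^B: posterior weight 4/15.
  I^B I^B × I^B i: posterior weight 4/15.
  I^B i × I^B I^B: posterior weight 4/15.
  I^B i × I^B i: posterior weight 1/5.
Sum the posterior weight over pairs where Idris is I^B i: 7/15.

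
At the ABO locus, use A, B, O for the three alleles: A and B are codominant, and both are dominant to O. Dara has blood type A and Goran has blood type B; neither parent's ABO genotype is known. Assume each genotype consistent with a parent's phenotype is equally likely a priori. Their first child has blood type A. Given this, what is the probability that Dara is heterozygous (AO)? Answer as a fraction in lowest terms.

Possible genotypes: Dara ∈ {AA, AO}; Goran ∈ {BB, BO}.
Weight each parental genotype pair by prior × P(type-A child):
  AA × BO: posterior weight 2/3.
  AO × BO: posterior weight 1/3.
Sum the posterior weight over pairs where Dara is AO: 1/3.

1/3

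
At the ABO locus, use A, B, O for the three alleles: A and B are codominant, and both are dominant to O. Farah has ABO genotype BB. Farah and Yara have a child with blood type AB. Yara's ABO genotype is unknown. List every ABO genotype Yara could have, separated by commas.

For each candidate genotype of Yara, check whether crossing it with BB can produce every observed child phenotype.
  AA → possible child types {AB} ✓
  AB → possible child types {B, AB} ✓
  AO → possible child types {B, AB} ✓
  BB → possible child types {B} ✗
  BO → possible child types {B} ✗
  OO → possible child types {B} ✗

AA, AB, AO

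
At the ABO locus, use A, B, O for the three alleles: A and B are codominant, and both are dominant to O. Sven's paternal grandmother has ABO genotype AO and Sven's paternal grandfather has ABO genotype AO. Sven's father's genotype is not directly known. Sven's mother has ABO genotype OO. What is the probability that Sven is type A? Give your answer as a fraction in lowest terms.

Sven's father's ABO genotype from AO × AO: 1/4 AA, 1/2 AO, 1/4 OO.
Crossing each possibility with the mother OO and summing P(type A): 1/4·1 + 1/2·1/2 + 1/4·0 = 1/2.

1/2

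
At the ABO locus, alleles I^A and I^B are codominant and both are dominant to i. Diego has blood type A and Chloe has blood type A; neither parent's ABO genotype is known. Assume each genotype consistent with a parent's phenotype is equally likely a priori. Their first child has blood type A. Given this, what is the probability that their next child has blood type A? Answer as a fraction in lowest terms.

Possible genotypes: Diego ∈ {I^A I^A, I^A i}; Chloe ∈ {I^A I^A, I^A i}.
Weight each parental genotype pair by prior × P(type-A child):
  I^A I^A × I^A I^A: posterior weight 4/15; P(next child type A) = 1.
  I^A I^A × I^A i: posterior weight 4/15; P(next child type A) = 1.
  I^A i × I^A I^A: posterior weight 4/15; P(next child type A) = 1.
  I^A i × I^A i: posterior weight 1/5; P(next child type A) = 3/4.
Weighted sum = 19/20.

19/20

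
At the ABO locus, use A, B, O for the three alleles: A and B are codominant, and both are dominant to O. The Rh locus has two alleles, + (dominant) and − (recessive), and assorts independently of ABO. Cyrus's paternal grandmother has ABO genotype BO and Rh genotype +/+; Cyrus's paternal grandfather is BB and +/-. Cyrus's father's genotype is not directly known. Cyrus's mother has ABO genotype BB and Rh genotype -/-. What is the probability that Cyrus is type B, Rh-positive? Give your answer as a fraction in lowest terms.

3/4

Cyrus's father's ABO genotype from BO × BB: 1/2 BB, 1/2 BO.
Crossing each possibility with the mother BB and summing P(type B): 1/2·1 + 1/2·1 = 1.
Similarly for Rh via the father's Rh distribution: P(Rh+) = 3/4.
Independent loci: 1 × 3/4 = 3/4.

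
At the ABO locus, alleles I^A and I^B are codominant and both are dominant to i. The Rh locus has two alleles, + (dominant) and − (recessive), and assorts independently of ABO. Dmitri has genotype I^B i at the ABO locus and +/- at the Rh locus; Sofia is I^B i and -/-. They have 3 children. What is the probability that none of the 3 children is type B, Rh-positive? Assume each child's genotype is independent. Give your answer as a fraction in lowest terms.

ABO cross I^B i × I^B i → 1/4 O, 3/4 B.
Rh cross +/- × -/- → 1/2 Rh+, 1/2 Rh-; so P(type B, Rh-positive) = 3/4 × 1/2 = 3/8 per child.
P(not type B, Rh-positive) = 5/8 for one child; (5/8)^3 = 125/512.

125/512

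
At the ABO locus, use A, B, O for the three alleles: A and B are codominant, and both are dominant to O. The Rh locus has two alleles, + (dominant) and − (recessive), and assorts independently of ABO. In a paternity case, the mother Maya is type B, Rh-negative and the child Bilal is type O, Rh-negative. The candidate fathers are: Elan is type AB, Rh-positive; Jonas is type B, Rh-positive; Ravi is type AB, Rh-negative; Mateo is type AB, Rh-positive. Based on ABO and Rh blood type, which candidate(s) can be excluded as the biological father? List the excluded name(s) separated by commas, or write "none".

Elan, Ravi, Mateo

A candidate is excluded only if no genotype consistent with his phenotype could produce a type O, Rh-negative child with a type B, Rh-negative mother.
Elan (type AB, Rh+): no genotype consistent with that phenotype can produce a type-O Rh- child with a type-B mother.
Ravi (type AB, Rh-): no genotype consistent with that phenotype can produce a type-O Rh- child with a type-B mother.
Mateo (type AB, Rh+): no genotype consistent with that phenotype can produce a type-O Rh- child with a type-B mother.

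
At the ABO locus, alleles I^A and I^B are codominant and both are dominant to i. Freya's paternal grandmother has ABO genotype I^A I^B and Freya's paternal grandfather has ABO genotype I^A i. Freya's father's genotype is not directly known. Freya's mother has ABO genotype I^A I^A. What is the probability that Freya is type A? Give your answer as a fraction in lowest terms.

3/4

Freya's father's ABO genotype from I^A I^B × I^A i: 1/4 I^A I^A, 1/4 I^A I^B, 1/4 I^A i, 1/4 I^B i.
Crossing each possibility with the mother I^A I^A and summing P(type A): 1/4·1 + 1/4·1/2 + 1/4·1 + 1/4·1/2 = 3/4.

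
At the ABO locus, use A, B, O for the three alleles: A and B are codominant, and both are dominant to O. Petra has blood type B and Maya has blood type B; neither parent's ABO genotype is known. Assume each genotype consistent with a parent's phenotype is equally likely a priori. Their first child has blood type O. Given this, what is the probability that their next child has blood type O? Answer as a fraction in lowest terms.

Possible genotypes: Petra ∈ {BB, BO}; Maya ∈ {BB, BO}.
Weight each parental genotype pair by prior × P(type-O child):
  BO × BO: posterior weight 1; P(next child type O) = 1/4.
Weighted sum = 1/4.

1/4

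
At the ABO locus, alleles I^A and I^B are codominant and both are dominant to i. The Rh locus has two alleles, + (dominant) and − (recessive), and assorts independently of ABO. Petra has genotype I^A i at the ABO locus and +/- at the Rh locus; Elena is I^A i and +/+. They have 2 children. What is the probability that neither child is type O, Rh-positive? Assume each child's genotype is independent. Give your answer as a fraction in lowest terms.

ABO cross I^A i × I^A i → 1/4 O, 3/4 A.
Rh cross +/- × +/+ → 1 Rh+; so P(type O, Rh-positive) = 1/4 × 1 = 1/4 per child.
P(not type O, Rh-positive) = 3/4 for one child; (3/4)^2 = 9/16.

9/16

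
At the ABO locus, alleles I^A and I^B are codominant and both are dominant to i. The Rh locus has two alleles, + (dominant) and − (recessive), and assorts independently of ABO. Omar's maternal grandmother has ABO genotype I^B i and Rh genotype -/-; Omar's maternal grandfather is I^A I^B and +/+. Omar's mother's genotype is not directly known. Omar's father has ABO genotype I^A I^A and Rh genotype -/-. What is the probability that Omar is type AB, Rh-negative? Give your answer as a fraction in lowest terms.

1/4

Omar's mother's ABO genotype from I^B i × I^A I^B: 1/4 I^A I^B, 1/4 I^A i, 1/4 I^B I^B, 1/4 I^B i.
Crossing each possibility with the father I^A I^A and summing P(type AB): 1/4·1/2 + 1/4·0 + 1/4·1 + 1/4·1/2 = 1/2.
Similarly for Rh via the mother's Rh distribution: P(Rh-) = 1/2.
Independent loci: 1/2 × 1/2 = 1/4.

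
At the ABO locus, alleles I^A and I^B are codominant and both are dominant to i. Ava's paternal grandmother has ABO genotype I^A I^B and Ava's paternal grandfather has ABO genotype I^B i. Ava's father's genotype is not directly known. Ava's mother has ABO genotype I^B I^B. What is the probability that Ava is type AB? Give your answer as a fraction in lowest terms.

1/4

Ava's father's ABO genotype from I^A I^B × I^B i: 1/4 I^A I^B, 1/4 I^A i, 1/4 I^B I^B, 1/4 I^B i.
Crossing each possibility with the mother I^B I^B and summing P(type AB): 1/4·1/2 + 1/4·1/2 + 1/4·0 + 1/4·0 = 1/4.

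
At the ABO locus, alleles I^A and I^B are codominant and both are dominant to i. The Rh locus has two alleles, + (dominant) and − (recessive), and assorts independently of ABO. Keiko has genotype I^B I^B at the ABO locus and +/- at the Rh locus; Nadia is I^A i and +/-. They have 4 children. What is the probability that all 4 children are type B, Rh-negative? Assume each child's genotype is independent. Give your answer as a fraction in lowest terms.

ABO cross I^B I^B × I^A i → 1/2 B, 1/2 AB.
Rh cross +/- × +/- → 3/4 Rh+, 1/4 Rh-; so P(type B, Rh-negative) = 1/2 × 1/4 = 1/8 per child.
All 4 independent: (1/8)^4 = 1/4096.

1/4096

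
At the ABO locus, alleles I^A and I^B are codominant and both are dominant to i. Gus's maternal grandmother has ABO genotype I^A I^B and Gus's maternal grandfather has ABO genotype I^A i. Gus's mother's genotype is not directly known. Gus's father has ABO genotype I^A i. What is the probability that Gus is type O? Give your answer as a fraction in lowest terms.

Gus's mother's ABO genotype from I^A I^B × I^A i: 1/4 I^A I^A, 1/4 I^A I^B, 1/4 I^A i, 1/4 I^B i.
Crossing each possibility with the father I^A i and summing P(type O): 1/4·0 + 1/4·0 + 1/4·1/4 + 1/4·1/4 = 1/8.

1/8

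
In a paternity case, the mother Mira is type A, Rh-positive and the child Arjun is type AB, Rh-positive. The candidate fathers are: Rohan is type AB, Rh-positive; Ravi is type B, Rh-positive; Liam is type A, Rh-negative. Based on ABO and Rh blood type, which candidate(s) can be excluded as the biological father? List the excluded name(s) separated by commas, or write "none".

A candidate is excluded only if no genotype consistent with his phenotype could produce a type AB, Rh-positive child with a type A, Rh-positive mother.
Liam (type A, Rh-): no genotype consistent with that phenotype can produce a type-AB Rh+ child with a type-A mother.

Liam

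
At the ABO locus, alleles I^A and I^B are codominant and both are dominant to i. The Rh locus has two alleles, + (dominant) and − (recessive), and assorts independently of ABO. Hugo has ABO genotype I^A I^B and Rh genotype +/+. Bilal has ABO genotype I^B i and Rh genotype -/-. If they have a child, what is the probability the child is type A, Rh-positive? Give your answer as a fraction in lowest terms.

1/4

ABO cross I^A I^B × I^B i → offspring phenotypes: 1/4 A, 1/2 B, 1/4 AB.
Rh cross +/+ × -/- → 1 Rh+.
Independent loci: P(type A, Rh-positive) = 1/4 × 1 = 1/4.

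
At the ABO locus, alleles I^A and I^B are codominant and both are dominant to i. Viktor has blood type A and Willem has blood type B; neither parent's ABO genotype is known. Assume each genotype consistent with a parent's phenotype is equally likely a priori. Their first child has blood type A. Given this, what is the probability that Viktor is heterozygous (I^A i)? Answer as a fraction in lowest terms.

1/3

Possible genotypes: Viktor ∈ {I^A I^A, I^A i}; Willem ∈ {I^B I^B, I^B i}.
Weight each parental genotype pair by prior × P(type-A child):
  I^A I^A × I^B i: posterior weight 2/3.
  I^A i × I^B i: posterior weight 1/3.
Sum the posterior weight over pairs where Viktor is I^A i: 1/3.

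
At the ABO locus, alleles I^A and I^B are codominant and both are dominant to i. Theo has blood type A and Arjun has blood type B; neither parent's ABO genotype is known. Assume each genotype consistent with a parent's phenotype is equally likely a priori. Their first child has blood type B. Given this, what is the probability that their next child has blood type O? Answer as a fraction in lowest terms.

Possible genotypes: Theo ∈ {I^A I^A, I^A i}; Arjun ∈ {I^B I^B, I^B i}.
Weight each parental genotype pair by prior × P(type-B child):
  I^A i × I^B I^B: posterior weight 2/3; P(next child type O) = 0.
  I^A i × I^B i: posterior weight 1/3; P(next child type O) = 1/4.
Weighted sum = 1/12.

1/12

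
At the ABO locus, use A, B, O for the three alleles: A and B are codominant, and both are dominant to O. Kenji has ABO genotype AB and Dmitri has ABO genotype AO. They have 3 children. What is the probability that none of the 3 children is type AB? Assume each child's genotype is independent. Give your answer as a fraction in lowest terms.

ABO cross AB × AO → 1/2 A, 1/4 B, 1/4 AB.
So P(type AB) = 1/4 per child.
P(not type AB) = 3/4 for one child; (3/4)^3 = 27/64.

27/64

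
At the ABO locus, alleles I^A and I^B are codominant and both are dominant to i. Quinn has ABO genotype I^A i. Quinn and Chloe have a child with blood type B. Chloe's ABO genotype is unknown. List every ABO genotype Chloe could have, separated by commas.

I^A I^B, I^B I^B, I^B i

For each candidate genotype of Chloe, check whether crossing it with I^A i can produce every observed child phenotype.
  I^A I^A → possible child types {A} ✗
  I^A I^B → possible child types {A, B, AB} ✓
  I^A i → possible child types {O, A} ✗
  I^B I^B → possible child types {B, AB} ✓
  I^B i → possible child types {O, A, B, AB} ✓
  i i → possible child types {O, A} ✗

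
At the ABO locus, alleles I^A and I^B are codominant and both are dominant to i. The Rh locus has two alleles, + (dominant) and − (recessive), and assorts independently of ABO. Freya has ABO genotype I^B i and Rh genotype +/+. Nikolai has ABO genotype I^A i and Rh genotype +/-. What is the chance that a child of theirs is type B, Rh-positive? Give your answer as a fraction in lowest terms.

1/4

ABO cross I^B i × I^A i → offspring phenotypes: 1/4 O, 1/4 A, 1/4 B, 1/4 AB.
Rh cross +/+ × +/- → 1 Rh+.
Independent loci: P(type B, Rh-positive) = 1/4 × 1 = 1/4.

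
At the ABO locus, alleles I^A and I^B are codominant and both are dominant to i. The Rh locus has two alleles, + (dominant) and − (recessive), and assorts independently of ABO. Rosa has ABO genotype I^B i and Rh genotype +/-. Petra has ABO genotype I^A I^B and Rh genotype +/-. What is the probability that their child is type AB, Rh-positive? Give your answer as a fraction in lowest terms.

3/16

ABO cross I^B i × I^A I^B → offspring phenotypes: 1/4 A, 1/2 B, 1/4 AB.
Rh cross +/- × +/- → 3/4 Rh+, 1/4 Rh-.
Independent loci: P(type AB, Rh-positive) = 1/4 × 3/4 = 3/16.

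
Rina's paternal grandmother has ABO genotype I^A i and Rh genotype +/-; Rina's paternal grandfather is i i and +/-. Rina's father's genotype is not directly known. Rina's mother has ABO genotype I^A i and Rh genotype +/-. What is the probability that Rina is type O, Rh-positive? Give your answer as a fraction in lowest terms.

Rina's father's ABO genotype from I^A i × i i: 1/2 I^A i, 1/2 i i.
Crossing each possibility with the mother I^A i and summing P(type O): 1/2·1/4 + 1/2·1/2 = 3/8.
Similarly for Rh via the father's Rh distribution: P(Rh+) = 3/4.
Independent loci: 3/8 × 3/4 = 9/32.

9/32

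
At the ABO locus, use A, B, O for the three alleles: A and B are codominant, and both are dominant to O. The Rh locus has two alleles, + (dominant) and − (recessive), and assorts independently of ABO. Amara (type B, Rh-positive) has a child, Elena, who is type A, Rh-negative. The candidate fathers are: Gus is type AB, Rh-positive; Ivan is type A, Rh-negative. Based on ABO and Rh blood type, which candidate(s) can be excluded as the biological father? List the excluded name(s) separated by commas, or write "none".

none

A candidate is excluded only if no genotype consistent with his phenotype could produce a type A, Rh-negative child with a type B, Rh-positive mother.
Every candidate has at least one consistent genotype combination, so none can be excluded.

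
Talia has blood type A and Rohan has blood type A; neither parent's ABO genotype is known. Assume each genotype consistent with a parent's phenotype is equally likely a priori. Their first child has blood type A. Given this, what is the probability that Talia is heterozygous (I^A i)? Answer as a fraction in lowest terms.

7/15

Possible genotypes: Talia ∈ {I^A I^A, I^A i}; Rohan ∈ {I^A I^A, I^A i}.
Weight each parental genotype pair by prior × P(type-A child):
  I^A I^A × I^A I^A: posterior weight 4/15.
  I^A I^A × I^A i: posterior weight 4/15.
  I^A i × I^A I^A: posterior weight 4/15.
  I^A i × I^A i: posterior weight 1/5.
Sum the posterior weight over pairs where Talia is I^A i: 7/15.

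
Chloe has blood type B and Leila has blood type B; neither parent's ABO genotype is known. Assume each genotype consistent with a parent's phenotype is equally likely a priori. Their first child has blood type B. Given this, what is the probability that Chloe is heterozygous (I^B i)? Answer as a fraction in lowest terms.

7/15

Possible genotypes: Chloe ∈ {I^B I^B, I^B i}; Leila ∈ {I^B I^B, I^B i}.
Weight each parental genotype pair by prior × P(type-B child):
  I^B I^B × I^B I^B: posterior weight 4/15.
  I^B I^B × I^B i: posterior weight 4/15.
  I^B i × I^B I^B: posterior weight 4/15.
  I^B i × I^B i: posterior weight 1/5.
Sum the posterior weight over pairs where Chloe is I^B i: 7/15.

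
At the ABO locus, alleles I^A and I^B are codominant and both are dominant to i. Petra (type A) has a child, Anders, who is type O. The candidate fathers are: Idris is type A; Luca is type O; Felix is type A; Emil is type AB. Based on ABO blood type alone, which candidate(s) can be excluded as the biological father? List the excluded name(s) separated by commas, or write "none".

Emil

A candidate is excluded only if no genotype consistent with his phenotype could produce a type O child with a type A mother.
Emil (type AB): no genotype consistent with that phenotype can produce a type-O child with a type-A mother.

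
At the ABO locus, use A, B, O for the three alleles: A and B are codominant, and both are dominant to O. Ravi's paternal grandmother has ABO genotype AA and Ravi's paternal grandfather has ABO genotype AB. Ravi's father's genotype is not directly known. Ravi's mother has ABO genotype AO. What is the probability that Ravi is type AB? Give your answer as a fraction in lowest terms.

1/8

Ravi's father's ABO genotype from AA × AB: 1/2 AA, 1/2 AB.
Crossing each possibility with the mother AO and summing P(type AB): 1/2·0 + 1/2·1/4 = 1/8.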